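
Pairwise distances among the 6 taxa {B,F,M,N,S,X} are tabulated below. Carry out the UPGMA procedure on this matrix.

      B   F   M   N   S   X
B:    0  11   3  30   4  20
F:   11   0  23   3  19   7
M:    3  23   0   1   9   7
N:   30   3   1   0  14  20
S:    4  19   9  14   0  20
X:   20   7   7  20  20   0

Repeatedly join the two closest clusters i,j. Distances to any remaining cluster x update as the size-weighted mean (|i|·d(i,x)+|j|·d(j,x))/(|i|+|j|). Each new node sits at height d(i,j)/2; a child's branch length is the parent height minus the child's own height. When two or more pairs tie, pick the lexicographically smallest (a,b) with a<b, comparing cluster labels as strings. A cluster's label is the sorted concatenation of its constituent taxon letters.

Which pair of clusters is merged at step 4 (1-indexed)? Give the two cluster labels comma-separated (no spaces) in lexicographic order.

FX,MN

step 1: merge (M,N) at d=1; branch lengths M→1/2, N→1/2; new cluster MN
  updated: d(B,MN)=33/2, d(F,MN)=13, d(MN,S)=23/2, d(MN,X)=27/2
step 2: merge (B,S) at d=4; branch lengths B→2, S→2; new cluster BS
  updated: d(BS,F)=15, d(BS,MN)=14, d(BS,X)=20
step 3: merge (F,X) at d=7; branch lengths F→7/2, X→7/2; new cluster FX
  updated: d(BS,FX)=35/2, d(FX,MN)=53/4
step 4: merge (FX,MN) at d=53/4; branch lengths FX→25/8, MN→49/8; new cluster FMNX
  updated: d(BS,FMNX)=63/4
step 5: merge (BS,FMNX) at d=63/4; branch lengths BS→47/8, FMNX→5/4; new cluster BFMNSX
final tree: ((B:2,S:2):47/8,((F:7/2,X:7/2):25/8,(M:1/2,N:1/2):49/8):5/4)
total length: 227/8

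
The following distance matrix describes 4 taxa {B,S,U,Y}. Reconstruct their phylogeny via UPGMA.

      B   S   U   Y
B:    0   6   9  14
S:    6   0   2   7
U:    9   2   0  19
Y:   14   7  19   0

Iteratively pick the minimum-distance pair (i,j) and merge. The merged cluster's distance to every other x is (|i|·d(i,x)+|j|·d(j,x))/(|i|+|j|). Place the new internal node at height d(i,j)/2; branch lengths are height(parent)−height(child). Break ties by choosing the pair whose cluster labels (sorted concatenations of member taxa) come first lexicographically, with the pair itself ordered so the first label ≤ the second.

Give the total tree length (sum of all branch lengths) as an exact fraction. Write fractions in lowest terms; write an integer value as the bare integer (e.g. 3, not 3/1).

1. join S+U (d=2) ⇒ SU; edges |S|=1, |U|=1
  updated: d(B,SU)=15/2, d(SU,Y)=13
2. join B+SU (d=15/2) ⇒ BSU; edges |B|=15/4, |SU|=11/4
  updated: d(BSU,Y)=40/3
3. join BSU+Y (d=40/3) ⇒ BSUY; edges |BSU|=35/12, |Y|=20/3
final tree: ((B:15/4,(S:1,U:1):11/4):35/12,Y:20/3)
total length: 217/12

217/12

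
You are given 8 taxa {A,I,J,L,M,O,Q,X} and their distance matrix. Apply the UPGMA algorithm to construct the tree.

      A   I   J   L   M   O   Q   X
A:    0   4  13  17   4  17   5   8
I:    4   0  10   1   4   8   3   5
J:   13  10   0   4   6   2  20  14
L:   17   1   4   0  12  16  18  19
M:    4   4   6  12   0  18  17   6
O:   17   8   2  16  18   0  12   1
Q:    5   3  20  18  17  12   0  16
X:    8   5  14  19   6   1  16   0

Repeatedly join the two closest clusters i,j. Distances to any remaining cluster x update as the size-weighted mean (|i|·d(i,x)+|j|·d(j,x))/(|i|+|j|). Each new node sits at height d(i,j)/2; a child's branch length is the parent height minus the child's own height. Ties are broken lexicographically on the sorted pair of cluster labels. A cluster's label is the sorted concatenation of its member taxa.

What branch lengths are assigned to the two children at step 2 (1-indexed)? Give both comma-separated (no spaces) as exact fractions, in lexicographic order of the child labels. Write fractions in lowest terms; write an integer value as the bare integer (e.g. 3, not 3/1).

iteration 1: select I,L (d=1); attach at lengths (1/2, 1/2); label the merged cluster IL
  updated: d(A,IL)=21/2, d(IL,J)=7, d(IL,M)=8, d(IL,O)=12, d(IL,Q)=21/2, d(IL,X)=12
iteration 2: select O,X (d=1); attach at lengths (1/2, 1/2); label the merged cluster OX
  updated: d(A,OX)=25/2, d(IL,OX)=12, d(J,OX)=8, d(M,OX)=12, d(OX,Q)=14
iteration 3: select A,M (d=4); attach at lengths (2, 2); label the merged cluster AM
  updated: d(AM,IL)=37/4, d(AM,J)=19/2, d(AM,OX)=49/4, d(AM,Q)=11
iteration 4: select IL,J (d=7); attach at lengths (3, 7/2); label the merged cluster IJL
  updated: d(AM,IJL)=28/3, d(IJL,OX)=32/3, d(IJL,Q)=41/3
iteration 5: select AM,IJL (d=28/3); attach at lengths (8/3, 7/6); label the merged cluster AIJLM
  updated: d(AIJLM,OX)=113/10, d(AIJLM,Q)=63/5
iteration 6: select AIJLM,OX (d=113/10); attach at lengths (59/60, 103/20); label the merged cluster AIJLMOX
  updated: d(AIJLMOX,Q)=13
iteration 7: select AIJLMOX,Q (d=13); attach at lengths (17/20, 13/2); label the merged cluster AIJLMOQX
final tree: ((((A:2,M:2):8/3,((I:1/2,L:1/2):3,J:7/2):7/6):59/60,(O:1/2,X:1/2):103/20):17/20,Q:13/2)
total length: 1789/60

1/2,1/2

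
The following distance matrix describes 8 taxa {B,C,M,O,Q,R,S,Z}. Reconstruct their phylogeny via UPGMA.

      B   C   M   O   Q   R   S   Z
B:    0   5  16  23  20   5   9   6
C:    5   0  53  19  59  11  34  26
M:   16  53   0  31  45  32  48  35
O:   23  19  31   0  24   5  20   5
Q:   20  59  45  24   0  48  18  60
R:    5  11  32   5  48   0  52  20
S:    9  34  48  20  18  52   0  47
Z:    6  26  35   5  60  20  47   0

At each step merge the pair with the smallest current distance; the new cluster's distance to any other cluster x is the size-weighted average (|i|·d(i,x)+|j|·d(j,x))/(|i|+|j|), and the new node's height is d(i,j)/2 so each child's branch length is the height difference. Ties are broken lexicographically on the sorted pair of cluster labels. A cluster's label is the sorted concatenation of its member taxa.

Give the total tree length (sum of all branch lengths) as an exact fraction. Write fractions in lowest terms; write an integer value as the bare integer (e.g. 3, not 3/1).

step 1: merge (B,C) at d=5; branch lengths B→5/2, C→5/2; new cluster BC
  updated: d(BC,M)=69/2, d(BC,O)=21, d(BC,Q)=79/2, d(BC,R)=8, d(BC,S)=43/2, d(BC,Z)=16
step 2: merge (O,R) at d=5; branch lengths O→5/2, R→5/2; new cluster OR
  updated: d(BC,OR)=29/2, d(M,OR)=63/2, d(OR,Q)=36, d(OR,S)=36, d(OR,Z)=25/2
step 3: merge (OR,Z) at d=25/2; branch lengths OR→15/4, Z→25/4; new cluster ORZ
  updated: d(BC,ORZ)=15, d(M,ORZ)=98/3, d(ORZ,Q)=44, d(ORZ,S)=119/3
step 4: merge (BC,ORZ) at d=15; branch lengths BC→5, ORZ→5/4; new cluster BCORZ
  updated: d(BCORZ,M)=167/5, d(BCORZ,Q)=211/5, d(BCORZ,S)=162/5
step 5: merge (Q,S) at d=18; branch lengths Q→9, S→9; new cluster QS
  updated: d(BCORZ,QS)=373/10, d(M,QS)=93/2
step 6: merge (BCORZ,M) at d=167/5; branch lengths BCORZ→46/5, M→167/10; new cluster BCMORZ
  updated: d(BCMORZ,QS)=233/6
step 7: merge (BCMORZ,QS) at d=233/6; branch lengths BCMORZ→163/60, QS→125/12; new cluster BCMOQRSZ
final tree: ((((B:5/2,C:5/2):5,((O:5/2,R:5/2):15/4,Z:25/4):5/4):46/5,M:167/10):163/60,(Q:9,S:9):125/12)
total length: 4997/60

4997/60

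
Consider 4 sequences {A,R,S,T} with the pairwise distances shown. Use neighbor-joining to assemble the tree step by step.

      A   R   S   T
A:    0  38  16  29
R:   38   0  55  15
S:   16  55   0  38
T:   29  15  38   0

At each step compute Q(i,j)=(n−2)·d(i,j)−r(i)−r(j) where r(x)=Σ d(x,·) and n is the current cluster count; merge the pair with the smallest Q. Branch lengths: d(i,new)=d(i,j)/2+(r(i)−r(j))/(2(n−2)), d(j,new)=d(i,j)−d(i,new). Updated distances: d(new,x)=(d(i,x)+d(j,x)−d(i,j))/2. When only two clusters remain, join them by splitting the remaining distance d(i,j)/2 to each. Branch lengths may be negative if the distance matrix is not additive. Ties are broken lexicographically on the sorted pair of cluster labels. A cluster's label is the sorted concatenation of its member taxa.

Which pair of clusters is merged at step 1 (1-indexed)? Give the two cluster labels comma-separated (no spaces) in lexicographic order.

iteration 1: select A,S (d=16, Q=-160); attach at lengths (3/2, 29/2); label the merged cluster AS
  updated: d(AS,R)=77/2, d(AS,T)=51/2
iteration 2: select AS,R (d=77/2, Q=-79); attach at lengths (49/2, 14); label the merged cluster ARS
  updated: d(ARS,T)=1
iteration 3: select ARS,T (d=1); attach at lengths (1/2, 1/2); label the merged cluster ARST
final tree: (((A:3/2,S:29/2):49/2,R:14):1/2,T:1/2)
total length: 111/2

A,S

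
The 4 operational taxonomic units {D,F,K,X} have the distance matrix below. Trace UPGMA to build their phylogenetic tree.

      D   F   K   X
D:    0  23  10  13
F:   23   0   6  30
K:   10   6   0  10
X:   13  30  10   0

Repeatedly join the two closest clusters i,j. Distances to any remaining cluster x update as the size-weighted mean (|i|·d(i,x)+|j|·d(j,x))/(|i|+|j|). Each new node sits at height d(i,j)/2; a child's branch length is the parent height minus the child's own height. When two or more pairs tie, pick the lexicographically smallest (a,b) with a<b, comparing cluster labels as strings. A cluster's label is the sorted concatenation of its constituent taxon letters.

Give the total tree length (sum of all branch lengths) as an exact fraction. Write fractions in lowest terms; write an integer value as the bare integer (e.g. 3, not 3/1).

1. join F+K (d=6) ⇒ FK; edges |F|=3, |K|=3
  updated: d(D,FK)=33/2, d(FK,X)=20
2. join D+X (d=13) ⇒ DX; edges |D|=13/2, |X|=13/2
  updated: d(DX,FK)=73/4
3. join DX+FK (d=73/4) ⇒ DFKX; edges |DX|=21/8, |FK|=49/8
final tree: ((D:13/2,X:13/2):21/8,(F:3,K:3):49/8)
total length: 111/4

111/4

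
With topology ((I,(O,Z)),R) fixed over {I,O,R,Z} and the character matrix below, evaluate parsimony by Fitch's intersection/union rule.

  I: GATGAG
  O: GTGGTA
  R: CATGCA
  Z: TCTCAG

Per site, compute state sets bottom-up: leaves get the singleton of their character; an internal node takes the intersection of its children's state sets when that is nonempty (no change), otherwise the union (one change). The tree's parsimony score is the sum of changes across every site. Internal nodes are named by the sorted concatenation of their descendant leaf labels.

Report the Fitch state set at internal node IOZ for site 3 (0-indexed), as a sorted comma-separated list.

OZ@0: {G} ∪ {T} = {G,T} (union, +1)
IOZ@0: {G} ∩ {G,T} = {G} (intersection, +0)
IORZ@0: {G} ∪ {C} = {C,G} (union, +1)
OZ@1: {T} ∪ {C} = {C,T} (union, +1)
IOZ@1: {A} ∪ {C,T} = {A,C,T} (union, +1)
IORZ@1: {A,C,T} ∩ {A} = {A} (intersection, +0)
OZ@2: {G} ∪ {T} = {G,T} (union, +1)
IOZ@2: {T} ∩ {G,T} = {T} (intersection, +0)
IORZ@2: {T} ∩ {T} = {T} (intersection, +0)
OZ@3: {G} ∪ {C} = {C,G} (union, +1)
IOZ@3: {G} ∩ {C,G} = {G} (intersection, +0)
IORZ@3: {G} ∩ {G} = {G} (intersection, +0)
OZ@4: {T} ∪ {A} = {A,T} (union, +1)
IOZ@4: {A} ∩ {A,T} = {A} (intersection, +0)
IORZ@4: {A} ∪ {C} = {A,C} (union, +1)
OZ@5: {A} ∪ {G} = {A,G} (union, +1)
IOZ@5: {G} ∩ {A,G} = {G} (intersection, +0)
IORZ@5: {G} ∪ {A} = {A,G} (union, +1)
per-site changes: [2, 2, 1, 1, 2, 2]; total = 10

G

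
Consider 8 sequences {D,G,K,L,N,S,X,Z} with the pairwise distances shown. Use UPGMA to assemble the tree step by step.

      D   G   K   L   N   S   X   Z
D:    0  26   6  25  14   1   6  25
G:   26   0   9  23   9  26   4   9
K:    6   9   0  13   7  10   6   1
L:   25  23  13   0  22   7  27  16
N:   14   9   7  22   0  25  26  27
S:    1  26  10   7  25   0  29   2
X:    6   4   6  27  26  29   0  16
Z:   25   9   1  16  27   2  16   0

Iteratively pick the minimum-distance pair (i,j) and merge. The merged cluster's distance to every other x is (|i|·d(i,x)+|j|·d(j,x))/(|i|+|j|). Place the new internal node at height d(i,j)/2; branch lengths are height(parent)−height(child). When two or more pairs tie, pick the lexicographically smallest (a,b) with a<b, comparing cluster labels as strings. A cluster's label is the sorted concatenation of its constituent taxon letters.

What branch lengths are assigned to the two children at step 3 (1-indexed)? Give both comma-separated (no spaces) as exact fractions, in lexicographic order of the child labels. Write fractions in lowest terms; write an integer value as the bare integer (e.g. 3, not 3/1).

2,2

step 1: merge (D,S) at d=1; branch lengths D→1/2, S→1/2; new cluster DS
  updated: d(DS,G)=26, d(DS,K)=8, d(DS,L)=16, d(DS,N)=39/2, d(DS,X)=35/2, d(DS,Z)=27/2
step 2: merge (K,Z) at d=1; branch lengths K→1/2, Z→1/2; new cluster KZ
  updated: d(DS,KZ)=43/4, d(G,KZ)=9, d(KZ,L)=29/2, d(KZ,N)=17, d(KZ,X)=11
step 3: merge (G,X) at d=4; branch lengths G→2, X→2; new cluster GX
  updated: d(DS,GX)=87/4, d(GX,KZ)=10, d(GX,L)=25, d(GX,N)=35/2
step 4: merge (GX,KZ) at d=10; branch lengths GX→3, KZ→9/2; new cluster GKXZ
  updated: d(DS,GKXZ)=65/4, d(GKXZ,L)=79/4, d(GKXZ,N)=69/4
step 5: merge (DS,L) at d=16; branch lengths DS→15/2, L→8; new cluster DLS
  updated: d(DLS,GKXZ)=209/12, d(DLS,N)=61/3
step 6: merge (GKXZ,N) at d=69/4; branch lengths GKXZ→29/8, N→69/8; new cluster GKNXZ
  updated: d(DLS,GKNXZ)=18
step 7: merge (DLS,GKNXZ) at d=18; branch lengths DLS→1, GKNXZ→3/8; new cluster DGKLNSXZ
final tree: (((D:1/2,S:1/2):15/2,L:8):1,(((G:2,X:2):3,(K:1/2,Z:1/2):9/2):29/8,N:69/8):3/8)
total length: 341/8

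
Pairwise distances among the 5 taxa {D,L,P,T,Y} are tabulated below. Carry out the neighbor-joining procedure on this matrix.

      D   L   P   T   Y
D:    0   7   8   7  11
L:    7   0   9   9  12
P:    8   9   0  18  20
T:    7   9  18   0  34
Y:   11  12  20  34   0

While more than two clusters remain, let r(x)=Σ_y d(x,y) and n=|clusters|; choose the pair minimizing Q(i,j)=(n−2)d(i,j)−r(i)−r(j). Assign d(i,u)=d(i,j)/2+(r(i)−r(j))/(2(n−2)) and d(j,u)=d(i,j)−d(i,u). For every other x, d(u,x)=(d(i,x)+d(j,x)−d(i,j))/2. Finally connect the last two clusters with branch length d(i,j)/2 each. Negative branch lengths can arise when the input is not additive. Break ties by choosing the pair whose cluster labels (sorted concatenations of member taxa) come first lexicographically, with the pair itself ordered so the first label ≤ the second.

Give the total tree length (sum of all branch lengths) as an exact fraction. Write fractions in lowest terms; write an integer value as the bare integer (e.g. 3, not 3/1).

1. join D+T (d=7, Q=-80) ⇒ DT; edges |D|=-7/3, |T|=28/3
  updated: d(DT,L)=9/2, d(DT,P)=19/2, d(DT,Y)=19
2. join DT+P (d=19/2, Q=-105/2) ⇒ DPT; edges |DT|=27/8, |P|=49/8
  updated: d(DPT,L)=2, d(DPT,Y)=59/4
3. join DPT+L (d=2, Q=-115/4) ⇒ DLPT; edges |DPT|=19/8, |L|=-3/8
  updated: d(DLPT,Y)=99/8
4. join DLPT+Y (d=99/8) ⇒ DLPTY; edges |DLPT|=99/16, |Y|=99/16
final tree: ((((D:-7/3,T:28/3):27/8,P:49/8):19/8,L:-3/8):99/16,Y:99/16)
total length: 247/8

247/8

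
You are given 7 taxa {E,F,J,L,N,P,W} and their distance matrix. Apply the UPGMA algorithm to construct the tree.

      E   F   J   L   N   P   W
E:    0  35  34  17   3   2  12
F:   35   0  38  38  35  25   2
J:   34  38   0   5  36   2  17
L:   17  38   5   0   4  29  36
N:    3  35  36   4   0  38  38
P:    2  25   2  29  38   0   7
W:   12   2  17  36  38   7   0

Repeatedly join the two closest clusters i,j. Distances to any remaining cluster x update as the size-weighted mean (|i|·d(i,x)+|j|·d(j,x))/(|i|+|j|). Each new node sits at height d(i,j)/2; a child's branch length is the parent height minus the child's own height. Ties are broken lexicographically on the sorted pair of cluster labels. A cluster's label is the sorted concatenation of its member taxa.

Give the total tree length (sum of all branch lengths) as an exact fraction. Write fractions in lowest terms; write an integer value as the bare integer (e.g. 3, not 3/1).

step 1: merge (E,P) at d=2; branch lengths E→1, P→1; new cluster EP
  updated: d(EP,F)=30, d(EP,J)=18, d(EP,L)=23, d(EP,N)=41/2, d(EP,W)=19/2
step 2: merge (F,W) at d=2; branch lengths F→1, W→1; new cluster FW
  updated: d(EP,FW)=79/4, d(FW,J)=55/2, d(FW,L)=37, d(FW,N)=73/2
step 3: merge (L,N) at d=4; branch lengths L→2, N→2; new cluster LN
  updated: d(EP,LN)=87/4, d(FW,LN)=147/4, d(J,LN)=41/2
step 4: merge (EP,J) at d=18; branch lengths EP→8, J→9; new cluster EJP
  updated: d(EJP,FW)=67/3, d(EJP,LN)=64/3
step 5: merge (EJP,LN) at d=64/3; branch lengths EJP→5/3, LN→26/3; new cluster EJLNP
  updated: d(EJLNP,FW)=281/10
step 6: merge (EJLNP,FW) at d=281/10; branch lengths EJLNP→203/60, FW→261/20; new cluster EFJLNPW
final tree: ((((E:1,P:1):8,J:9):5/3,(L:2,N:2):26/3):203/60,(F:1,W:1):261/20)
total length: 1553/30

1553/30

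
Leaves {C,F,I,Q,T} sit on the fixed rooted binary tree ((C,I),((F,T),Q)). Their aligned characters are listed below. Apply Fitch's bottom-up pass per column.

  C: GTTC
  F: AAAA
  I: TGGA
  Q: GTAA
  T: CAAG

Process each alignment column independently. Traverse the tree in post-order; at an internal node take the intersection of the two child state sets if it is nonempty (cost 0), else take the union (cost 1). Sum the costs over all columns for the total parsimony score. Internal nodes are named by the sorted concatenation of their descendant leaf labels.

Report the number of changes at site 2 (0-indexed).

2

CI@0: {G} ∪ {T} = {G,T} (union, +1)
FT@0: {A} ∪ {C} = {A,C} (union, +1)
FQT@0: {A,C} ∪ {G} = {A,C,G} (union, +1)
CFIQT@0: {G,T} ∩ {A,C,G} = {G} (intersection, +0)
CI@1: {T} ∪ {G} = {G,T} (union, +1)
FT@1: {A} ∩ {A} = {A} (intersection, +0)
FQT@1: {A} ∪ {T} = {A,T} (union, +1)
CFIQT@1: {G,T} ∩ {A,T} = {T} (intersection, +0)
CI@2: {T} ∪ {G} = {G,T} (union, +1)
FT@2: {A} ∩ {A} = {A} (intersection, +0)
FQT@2: {A} ∩ {A} = {A} (intersection, +0)
CFIQT@2: {G,T} ∪ {A} = {A,G,T} (union, +1)
CI@3: {C} ∪ {A} = {A,C} (union, +1)
FT@3: {A} ∪ {G} = {A,G} (union, +1)
FQT@3: {A,G} ∩ {A} = {A} (intersection, +0)
CFIQT@3: {A,C} ∩ {A} = {A} (intersection, +0)
per-site changes: [3, 2, 2, 2]; total = 9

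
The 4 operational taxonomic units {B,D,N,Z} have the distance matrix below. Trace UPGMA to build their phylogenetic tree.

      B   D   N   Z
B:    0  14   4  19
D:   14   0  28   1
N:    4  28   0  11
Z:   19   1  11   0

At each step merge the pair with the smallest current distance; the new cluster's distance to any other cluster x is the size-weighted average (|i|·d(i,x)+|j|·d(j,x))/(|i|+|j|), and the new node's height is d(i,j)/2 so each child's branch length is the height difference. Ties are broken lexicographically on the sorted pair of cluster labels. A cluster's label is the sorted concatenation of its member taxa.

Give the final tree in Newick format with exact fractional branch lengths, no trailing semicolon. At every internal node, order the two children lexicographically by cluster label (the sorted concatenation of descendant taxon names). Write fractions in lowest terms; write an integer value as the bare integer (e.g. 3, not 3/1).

((B:2,N:2):7,(D:1/2,Z:1/2):17/2)

iteration 1: select D,Z (d=1); attach at lengths (1/2, 1/2); label the merged cluster DZ
  updated: d(B,DZ)=33/2, d(DZ,N)=39/2
iteration 2: select B,N (d=4); attach at lengths (2, 2); label the merged cluster BN
  updated: d(BN,DZ)=18
iteration 3: select BN,DZ (d=18); attach at lengths (7, 17/2); label the merged cluster BDNZ
final tree: ((B:2,N:2):7,(D:1/2,Z:1/2):17/2)
total length: 41/2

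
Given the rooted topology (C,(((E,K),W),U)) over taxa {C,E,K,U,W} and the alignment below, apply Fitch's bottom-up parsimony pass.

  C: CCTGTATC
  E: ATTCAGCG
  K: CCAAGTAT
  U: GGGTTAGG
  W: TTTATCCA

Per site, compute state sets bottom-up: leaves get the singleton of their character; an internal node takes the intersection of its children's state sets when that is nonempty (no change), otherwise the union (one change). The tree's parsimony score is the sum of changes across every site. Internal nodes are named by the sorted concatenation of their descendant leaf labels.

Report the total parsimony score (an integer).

site 0, node EK: E={A} ∪ K={C} → {A,C} (+1)
site 0, node EKW: EK={A,C} ∪ W={T} → {A,C,T} (+1)
site 0, node EKUW: EKW={A,C,T} ∪ U={G} → {A,C,G,T} (+1)
site 0, node CEKUW: C={C} ∩ EKUW={A,C,G,T} → {C} (+0)
site 1, node EK: E={T} ∪ K={C} → {C,T} (+1)
site 1, node EKW: EK={C,T} ∩ W={T} → {T} (+0)
site 1, node EKUW: EKW={T} ∪ U={G} → {G,T} (+1)
site 1, node CEKUW: C={C} ∪ EKUW={G,T} → {C,G,T} (+1)
site 2, node EK: E={T} ∪ K={A} → {A,T} (+1)
site 2, node EKW: EK={A,T} ∩ W={T} → {T} (+0)
site 2, node EKUW: EKW={T} ∪ U={G} → {G,T} (+1)
site 2, node CEKUW: C={T} ∩ EKUW={G,T} → {T} (+0)
site 3, node EK: E={C} ∪ K={A} → {A,C} (+1)
site 3, node EKW: EK={A,C} ∩ W={A} → {A} (+0)
site 3, node EKUW: EKW={A} ∪ U={T} → {A,T} (+1)
site 3, node CEKUW: C={G} ∪ EKUW={A,T} → {A,G,T} (+1)
site 4, node EK: E={A} ∪ K={G} → {A,G} (+1)
site 4, node EKW: EK={A,G} ∪ W={T} → {A,G,T} (+1)
site 4, node EKUW: EKW={A,G,T} ∩ U={T} → {T} (+0)
site 4, node CEKUW: C={T} ∩ EKUW={T} → {T} (+0)
site 5, node EK: E={G} ∪ K={T} → {G,T} (+1)
site 5, node EKW: EK={G,T} ∪ W={C} → {C,G,T} (+1)
site 5, node EKUW: EKW={C,G,T} ∪ U={A} → {A,C,G,T} (+1)
site 5, node CEKUW: C={A} ∩ EKUW={A,C,G,T} → {A} (+0)
site 6, node EK: E={C} ∪ K={A} → {A,C} (+1)
site 6, node EKW: EK={A,C} ∩ W={C} → {C} (+0)
site 6, node EKUW: EKW={C} ∪ U={G} → {C,G} (+1)
site 6, node CEKUW: C={T} ∪ EKUW={C,G} → {C,G,T} (+1)
site 7, node EK: E={G} ∪ K={T} → {G,T} (+1)
site 7, node EKW: EK={G,T} ∪ W={A} → {A,G,T} (+1)
site 7, node EKUW: EKW={A,G,T} ∩ U={G} → {G} (+0)
site 7, node CEKUW: C={C} ∪ EKUW={G} → {C,G} (+1)
per-site changes: [3, 3, 2, 3, 2, 3, 3, 3]; total = 22

22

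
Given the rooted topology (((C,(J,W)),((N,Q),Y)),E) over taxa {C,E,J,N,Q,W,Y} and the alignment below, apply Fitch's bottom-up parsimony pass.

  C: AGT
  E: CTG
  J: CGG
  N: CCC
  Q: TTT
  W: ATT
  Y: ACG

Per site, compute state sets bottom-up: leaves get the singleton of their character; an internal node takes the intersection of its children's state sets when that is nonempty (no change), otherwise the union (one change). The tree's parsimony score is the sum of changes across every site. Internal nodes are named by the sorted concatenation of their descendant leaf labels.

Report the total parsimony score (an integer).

12

JW@0: {C} ∪ {A} = {A,C} (union, +1)
CJW@0: {A} ∩ {A,C} = {A} (intersection, +0)
NQ@0: {C} ∪ {T} = {C,T} (union, +1)
NQY@0: {C,T} ∪ {A} = {A,C,T} (union, +1)
CJNQWY@0: {A} ∩ {A,C,T} = {A} (intersection, +0)
CEJNQWY@0: {A} ∪ {C} = {A,C} (union, +1)
JW@1: {G} ∪ {T} = {G,T} (union, +1)
CJW@1: {G} ∩ {G,T} = {G} (intersection, +0)
NQ@1: {C} ∪ {T} = {C,T} (union, +1)
NQY@1: {C,T} ∩ {C} = {C} (intersection, +0)
CJNQWY@1: {G} ∪ {C} = {C,G} (union, +1)
CEJNQWY@1: {C,G} ∪ {T} = {C,G,T} (union, +1)
JW@2: {G} ∪ {T} = {G,T} (union, +1)
CJW@2: {T} ∩ {G,T} = {T} (intersection, +0)
NQ@2: {C} ∪ {T} = {C,T} (union, +1)
NQY@2: {C,T} ∪ {G} = {C,G,T} (union, +1)
CJNQWY@2: {T} ∩ {C,G,T} = {T} (intersection, +0)
CEJNQWY@2: {T} ∪ {G} = {G,T} (union, +1)
per-site changes: [4, 4, 4]; total = 12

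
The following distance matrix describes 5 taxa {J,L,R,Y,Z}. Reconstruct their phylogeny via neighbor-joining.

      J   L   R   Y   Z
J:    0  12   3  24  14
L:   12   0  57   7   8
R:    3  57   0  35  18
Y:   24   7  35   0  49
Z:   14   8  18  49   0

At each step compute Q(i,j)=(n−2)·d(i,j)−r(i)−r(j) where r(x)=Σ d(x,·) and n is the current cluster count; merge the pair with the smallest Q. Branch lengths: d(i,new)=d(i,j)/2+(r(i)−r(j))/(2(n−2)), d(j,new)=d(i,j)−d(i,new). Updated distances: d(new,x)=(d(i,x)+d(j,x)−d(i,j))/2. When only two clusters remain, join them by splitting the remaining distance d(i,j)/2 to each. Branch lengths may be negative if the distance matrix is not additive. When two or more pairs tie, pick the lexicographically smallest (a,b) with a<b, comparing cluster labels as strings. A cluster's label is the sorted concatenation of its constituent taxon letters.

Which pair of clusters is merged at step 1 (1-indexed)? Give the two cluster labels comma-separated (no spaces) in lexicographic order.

iteration 1: select L,Y (d=7, Q=-178); attach at lengths (-5/3, 26/3); label the merged cluster LY
  updated: d(J,LY)=29/2, d(LY,R)=85/2, d(LY,Z)=25
iteration 2: select J,R (d=3, Q=-89); attach at lengths (-13/2, 19/2); label the merged cluster JR
  updated: d(JR,LY)=27, d(JR,Z)=29/2
iteration 3: select JR,LY (d=27, Q=-133/2); attach at lengths (33/4, 75/4); label the merged cluster JLRY
  updated: d(JLRY,Z)=25/4
iteration 4: select JLRY,Z (d=25/4); attach at lengths (25/8, 25/8); label the merged cluster JLRYZ
final tree: (((J:-13/2,R:19/2):33/4,(L:-5/3,Y:26/3):75/4):25/8,Z:25/8)
total length: 173/4

L,Y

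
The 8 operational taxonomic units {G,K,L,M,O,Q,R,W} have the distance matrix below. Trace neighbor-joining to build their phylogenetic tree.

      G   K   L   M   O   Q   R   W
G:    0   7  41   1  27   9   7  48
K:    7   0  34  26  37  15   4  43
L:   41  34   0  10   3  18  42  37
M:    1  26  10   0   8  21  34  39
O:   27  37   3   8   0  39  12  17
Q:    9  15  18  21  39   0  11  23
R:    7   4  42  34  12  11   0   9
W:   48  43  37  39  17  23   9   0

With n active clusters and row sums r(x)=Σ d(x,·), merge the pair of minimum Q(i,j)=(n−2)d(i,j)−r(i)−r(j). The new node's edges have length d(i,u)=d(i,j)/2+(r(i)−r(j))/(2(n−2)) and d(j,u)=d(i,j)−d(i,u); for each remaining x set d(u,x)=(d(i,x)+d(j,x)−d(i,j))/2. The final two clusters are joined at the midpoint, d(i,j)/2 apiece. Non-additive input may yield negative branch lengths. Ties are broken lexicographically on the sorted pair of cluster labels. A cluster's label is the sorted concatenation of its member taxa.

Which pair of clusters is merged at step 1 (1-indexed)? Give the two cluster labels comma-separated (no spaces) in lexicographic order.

iteration 1: select L,O (d=3, Q=-310); attach at lengths (5, -2); label the merged cluster LO
  updated: d(G,LO)=65/2, d(K,LO)=34, d(LO,M)=15/2, d(LO,Q)=27, d(LO,R)=51/2, d(LO,W)=51/2
iteration 2: select LO,M (d=15/2, Q=-243); attach at lengths (61/10, 7/5); label the merged cluster LMO
  updated: d(G,LMO)=13, d(K,LMO)=105/4, d(LMO,Q)=81/4, d(LMO,R)=26, d(LMO,W)=57/2
iteration 3: select R,W (d=9, Q=-345/2); attach at lengths (-117/16, 261/16); label the merged cluster RW
  updated: d(G,RW)=23, d(K,RW)=19, d(LMO,RW)=91/4, d(Q,RW)=25/2
iteration 4: select G,K (d=7, Q=-393/4); attach at lengths (23/24, 145/24); label the merged cluster GK
  updated: d(GK,LMO)=129/8, d(GK,Q)=17/2, d(GK,RW)=35/2
iteration 5: select GK,LMO (d=129/8, Q=-69); attach at lengths (61/16, 197/16); label the merged cluster GKLMO
  updated: d(GKLMO,Q)=101/16, d(GKLMO,RW)=193/16
iteration 6: select GKLMO,Q (d=101/16, Q=-247/8); attach at lengths (47/16, 27/8); label the merged cluster GKLMOQ
  updated: d(GKLMOQ,RW)=73/8
iteration 7: select GKLMOQ,RW (d=73/8); attach at lengths (73/16, 73/16); label the merged cluster GKLMOQRW
final tree: ((((G:23/24,K:145/24):61/16,((L:5,O:-2):61/10,M:7/5):197/16):47/16,Q:27/8):73/16,(R:-117/16,W:261/16):73/16)
total length: 929/16

L,O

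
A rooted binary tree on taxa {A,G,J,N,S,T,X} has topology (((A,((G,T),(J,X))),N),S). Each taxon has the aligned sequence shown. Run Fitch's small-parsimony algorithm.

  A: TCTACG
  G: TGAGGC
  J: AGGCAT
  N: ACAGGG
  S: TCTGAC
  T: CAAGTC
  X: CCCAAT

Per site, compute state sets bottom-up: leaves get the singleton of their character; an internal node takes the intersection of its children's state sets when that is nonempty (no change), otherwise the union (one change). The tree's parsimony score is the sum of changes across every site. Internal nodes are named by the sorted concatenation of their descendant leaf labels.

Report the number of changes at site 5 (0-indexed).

GT@0: {T} ∪ {C} = {C,T} (union, +1)
JX@0: {A} ∪ {C} = {A,C} (union, +1)
GJTX@0: {C,T} ∩ {A,C} = {C} (intersection, +0)
AGJTX@0: {T} ∪ {C} = {C,T} (union, +1)
AGJNTX@0: {C,T} ∪ {A} = {A,C,T} (union, +1)
AGJNSTX@0: {A,C,T} ∩ {T} = {T} (intersection, +0)
GT@1: {G} ∪ {A} = {A,G} (union, +1)
JX@1: {G} ∪ {C} = {C,G} (union, +1)
GJTX@1: {A,G} ∩ {C,G} = {G} (intersection, +0)
AGJTX@1: {C} ∪ {G} = {C,G} (union, +1)
AGJNTX@1: {C,G} ∩ {C} = {C} (intersection, +0)
AGJNSTX@1: {C} ∩ {C} = {C} (intersection, +0)
GT@2: {A} ∩ {A} = {A} (intersection, +0)
JX@2: {G} ∪ {C} = {C,G} (union, +1)
GJTX@2: {A} ∪ {C,G} = {A,C,G} (union, +1)
AGJTX@2: {T} ∪ {A,C,G} = {A,C,G,T} (union, +1)
AGJNTX@2: {A,C,G,T} ∩ {A} = {A} (intersection, +0)
AGJNSTX@2: {A} ∪ {T} = {A,T} (union, +1)
GT@3: {G} ∩ {G} = {G} (intersection, +0)
JX@3: {C} ∪ {A} = {A,C} (union, +1)
GJTX@3: {G} ∪ {A,C} = {A,C,G} (union, +1)
AGJTX@3: {A} ∩ {A,C,G} = {A} (intersection, +0)
AGJNTX@3: {A} ∪ {G} = {A,G} (union, +1)
AGJNSTX@3: {A,G} ∩ {G} = {G} (intersection, +0)
GT@4: {G} ∪ {T} = {G,T} (union, +1)
JX@4: {A} ∩ {A} = {A} (intersection, +0)
GJTX@4: {G,T} ∪ {A} = {A,G,T} (union, +1)
AGJTX@4: {C} ∪ {A,G,T} = {A,C,G,T} (union, +1)
AGJNTX@4: {A,C,G,T} ∩ {G} = {G} (intersection, +0)
AGJNSTX@4: {G} ∪ {A} = {A,G} (union, +1)
GT@5: {C} ∩ {C} = {C} (intersection, +0)
JX@5: {T} ∩ {T} = {T} (intersection, +0)
GJTX@5: {C} ∪ {T} = {C,T} (union, +1)
AGJTX@5: {G} ∪ {C,T} = {C,G,T} (union, +1)
AGJNTX@5: {C,G,T} ∩ {G} = {G} (intersection, +0)
AGJNSTX@5: {G} ∪ {C} = {C,G} (union, +1)
per-site changes: [4, 3, 4, 3, 4, 3]; total = 21

3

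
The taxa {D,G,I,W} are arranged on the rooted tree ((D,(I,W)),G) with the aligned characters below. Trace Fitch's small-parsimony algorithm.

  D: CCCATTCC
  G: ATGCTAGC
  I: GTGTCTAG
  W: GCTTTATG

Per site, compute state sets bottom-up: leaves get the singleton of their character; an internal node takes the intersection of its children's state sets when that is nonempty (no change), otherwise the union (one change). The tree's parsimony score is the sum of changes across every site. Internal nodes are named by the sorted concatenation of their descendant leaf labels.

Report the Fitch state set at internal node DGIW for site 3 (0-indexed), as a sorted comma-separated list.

A,C,T

IW@0: {G} ∩ {G} = {G} (intersection, +0)
DIW@0: {C} ∪ {G} = {C,G} (union, +1)
DGIW@0: {C,G} ∪ {A} = {A,C,G} (union, +1)
IW@1: {T} ∪ {C} = {C,T} (union, +1)
DIW@1: {C} ∩ {C,T} = {C} (intersection, +0)
DGIW@1: {C} ∪ {T} = {C,T} (union, +1)
IW@2: {G} ∪ {T} = {G,T} (union, +1)
DIW@2: {C} ∪ {G,T} = {C,G,T} (union, +1)
DGIW@2: {C,G,T} ∩ {G} = {G} (intersection, +0)
IW@3: {T} ∩ {T} = {T} (intersection, +0)
DIW@3: {A} ∪ {T} = {A,T} (union, +1)
DGIW@3: {A,T} ∪ {C} = {A,C,T} (union, +1)
IW@4: {C} ∪ {T} = {C,T} (union, +1)
DIW@4: {T} ∩ {C,T} = {T} (intersection, +0)
DGIW@4: {T} ∩ {T} = {T} (intersection, +0)
IW@5: {T} ∪ {A} = {A,T} (union, +1)
DIW@5: {T} ∩ {A,T} = {T} (intersection, +0)
DGIW@5: {T} ∪ {A} = {A,T} (union, +1)
IW@6: {A} ∪ {T} = {A,T} (union, +1)
DIW@6: {C} ∪ {A,T} = {A,C,T} (union, +1)
DGIW@6: {A,C,T} ∪ {G} = {A,C,G,T} (union, +1)
IW@7: {G} ∩ {G} = {G} (intersection, +0)
DIW@7: {C} ∪ {G} = {C,G} (union, +1)
DGIW@7: {C,G} ∩ {C} = {C} (intersection, +0)
per-site changes: [2, 2, 2, 2, 1, 2, 3, 1]; total = 15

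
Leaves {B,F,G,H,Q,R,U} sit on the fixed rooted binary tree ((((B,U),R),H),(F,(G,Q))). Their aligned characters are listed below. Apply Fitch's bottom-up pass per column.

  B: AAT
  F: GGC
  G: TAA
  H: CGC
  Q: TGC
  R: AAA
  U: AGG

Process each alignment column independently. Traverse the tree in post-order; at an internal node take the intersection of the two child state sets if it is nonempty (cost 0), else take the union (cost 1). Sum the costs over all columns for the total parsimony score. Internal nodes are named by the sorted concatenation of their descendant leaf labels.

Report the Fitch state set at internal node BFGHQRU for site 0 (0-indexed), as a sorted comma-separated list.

site 0, node BU: B={A} ∩ U={A} → {A} (+0)
site 0, node BRU: BU={A} ∩ R={A} → {A} (+0)
site 0, node BHRU: BRU={A} ∪ H={C} → {A,C} (+1)
site 0, node GQ: G={T} ∩ Q={T} → {T} (+0)
site 0, node FGQ: F={G} ∪ GQ={T} → {G,T} (+1)
site 0, node BFGHQRU: BHRU={A,C} ∪ FGQ={G,T} → {A,C,G,T} (+1)
site 1, node BU: B={A} ∪ U={G} → {A,G} (+1)
site 1, node BRU: BU={A,G} ∩ R={A} → {A} (+0)
site 1, node BHRU: BRU={A} ∪ H={G} → {A,G} (+1)
site 1, node GQ: G={A} ∪ Q={G} → {A,G} (+1)
site 1, node FGQ: F={G} ∩ GQ={A,G} → {G} (+0)
site 1, node BFGHQRU: BHRU={A,G} ∩ FGQ={G} → {G} (+0)
site 2, node BU: B={T} ∪ U={G} → {G,T} (+1)
site 2, node BRU: BU={G,T} ∪ R={A} → {A,G,T} (+1)
site 2, node BHRU: BRU={A,G,T} ∪ H={C} → {A,C,G,T} (+1)
site 2, node GQ: G={A} ∪ Q={C} → {A,C} (+1)
site 2, node FGQ: F={C} ∩ GQ={A,C} → {C} (+0)
site 2, node BFGHQRU: BHRU={A,C,G,T} ∩ FGQ={C} → {C} (+0)
per-site changes: [3, 3, 4]; total = 10

A,C,G,T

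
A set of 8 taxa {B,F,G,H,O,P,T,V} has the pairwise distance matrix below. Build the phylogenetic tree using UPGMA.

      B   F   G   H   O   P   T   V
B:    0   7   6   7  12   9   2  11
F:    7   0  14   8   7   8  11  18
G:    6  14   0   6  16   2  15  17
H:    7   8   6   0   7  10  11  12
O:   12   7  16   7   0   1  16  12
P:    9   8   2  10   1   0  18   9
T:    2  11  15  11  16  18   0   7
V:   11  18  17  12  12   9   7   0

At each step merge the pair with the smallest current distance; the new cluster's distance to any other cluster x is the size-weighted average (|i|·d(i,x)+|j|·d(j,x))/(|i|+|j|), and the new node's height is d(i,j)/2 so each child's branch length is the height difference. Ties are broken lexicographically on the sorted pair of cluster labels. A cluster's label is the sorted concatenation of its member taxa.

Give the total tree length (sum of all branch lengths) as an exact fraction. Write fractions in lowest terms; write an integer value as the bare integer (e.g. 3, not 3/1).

iteration 1: select O,P (d=1); attach at lengths (1/2, 1/2); label the merged cluster OP
  updated: d(B,OP)=21/2, d(F,OP)=15/2, d(G,OP)=9, d(H,OP)=17/2, d(OP,T)=17, d(OP,V)=21/2
iteration 2: select B,T (d=2); attach at lengths (1, 1); label the merged cluster BT
  updated: d(BT,F)=9, d(BT,G)=21/2, d(BT,H)=9, d(BT,OP)=55/4, d(BT,V)=9
iteration 3: select G,H (d=6); attach at lengths (3, 3); label the merged cluster GH
  updated: d(BT,GH)=39/4, d(F,GH)=11, d(GH,OP)=35/4, d(GH,V)=29/2
iteration 4: select F,OP (d=15/2); attach at lengths (15/4, 13/4); label the merged cluster FOP
  updated: d(BT,FOP)=73/6, d(FOP,GH)=19/2, d(FOP,V)=13
iteration 5: select BT,V (d=9); attach at lengths (7/2, 9/2); label the merged cluster BTV
  updated: d(BTV,FOP)=112/9, d(BTV,GH)=34/3
iteration 6: select FOP,GH (d=19/2); attach at lengths (1, 7/4); label the merged cluster FGHOP
  updated: d(BTV,FGHOP)=12
iteration 7: select BTV,FGHOP (d=12); attach at lengths (3/2, 5/4); label the merged cluster BFGHOPTV
final tree: (((B:1,T:1):7/2,V:9/2):3/2,((F:15/4,(O:1/2,P:1/2):13/4):1,(G:3,H:3):7/4):5/4)
total length: 59/2

59/2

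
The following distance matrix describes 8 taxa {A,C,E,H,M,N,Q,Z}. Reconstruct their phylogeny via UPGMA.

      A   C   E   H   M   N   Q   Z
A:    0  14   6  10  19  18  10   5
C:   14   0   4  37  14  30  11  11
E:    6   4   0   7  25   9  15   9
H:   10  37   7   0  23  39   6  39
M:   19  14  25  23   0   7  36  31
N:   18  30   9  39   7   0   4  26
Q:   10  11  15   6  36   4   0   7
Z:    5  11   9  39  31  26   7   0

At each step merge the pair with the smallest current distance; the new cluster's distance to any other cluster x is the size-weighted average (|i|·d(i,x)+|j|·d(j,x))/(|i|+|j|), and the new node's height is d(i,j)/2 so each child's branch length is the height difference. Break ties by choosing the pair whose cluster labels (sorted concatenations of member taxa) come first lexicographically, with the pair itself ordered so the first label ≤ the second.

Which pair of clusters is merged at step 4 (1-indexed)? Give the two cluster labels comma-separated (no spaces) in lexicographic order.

AZ,CE

iteration 1: select C,E (d=4); attach at lengths (2, 2); label the merged cluster CE
  updated: d(A,CE)=10, d(CE,H)=22, d(CE,M)=39/2, d(CE,N)=39/2, d(CE,Q)=13, d(CE,Z)=10
iteration 2: select N,Q (d=4); attach at lengths (2, 2); label the merged cluster NQ
  updated: d(A,NQ)=14, d(CE,NQ)=65/4, d(H,NQ)=45/2, d(M,NQ)=43/2, d(NQ,Z)=33/2
iteration 3: select A,Z (d=5); attach at lengths (5/2, 5/2); label the merged cluster AZ
  updated: d(AZ,CE)=10, d(AZ,H)=49/2, d(AZ,M)=25, d(AZ,NQ)=61/4
iteration 4: select AZ,CE (d=10); attach at lengths (5/2, 3); label the merged cluster ACEZ
  updated: d(ACEZ,H)=93/4, d(ACEZ,M)=89/4, d(ACEZ,NQ)=63/4
iteration 5: select ACEZ,NQ (d=63/4); attach at lengths (23/8, 47/8); label the merged cluster ACENQZ
  updated: d(ACENQZ,H)=23, d(ACENQZ,M)=22
iteration 6: select ACENQZ,M (d=22); attach at lengths (25/8, 11); label the merged cluster ACEMNQZ
  updated: d(ACEMNQZ,H)=23
iteration 7: select ACEMNQZ,H (d=23); attach at lengths (1/2, 23/2); label the merged cluster ACEHMNQZ
final tree: (((((A:5/2,Z:5/2):5/2,(C:2,E:2):3):23/8,(N:2,Q:2):47/8):25/8,M:11):1/2,H:23/2)
total length: 427/8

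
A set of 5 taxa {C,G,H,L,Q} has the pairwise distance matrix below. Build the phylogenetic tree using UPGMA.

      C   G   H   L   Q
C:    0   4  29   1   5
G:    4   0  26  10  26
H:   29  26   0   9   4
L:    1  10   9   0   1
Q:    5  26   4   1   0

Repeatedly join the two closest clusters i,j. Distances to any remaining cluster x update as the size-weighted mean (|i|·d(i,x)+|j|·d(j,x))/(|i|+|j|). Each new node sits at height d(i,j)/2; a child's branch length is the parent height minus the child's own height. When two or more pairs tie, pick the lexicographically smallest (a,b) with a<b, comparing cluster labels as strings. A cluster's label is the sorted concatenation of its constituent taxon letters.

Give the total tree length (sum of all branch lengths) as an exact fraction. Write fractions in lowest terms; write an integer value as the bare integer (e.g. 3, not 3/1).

77/3

iteration 1: select C,L (d=1); attach at lengths (1/2, 1/2); label the merged cluster CL
  updated: d(CL,G)=7, d(CL,H)=19, d(CL,Q)=3
iteration 2: select CL,Q (d=3); attach at lengths (1, 3/2); label the merged cluster CLQ
  updated: d(CLQ,G)=40/3, d(CLQ,H)=14
iteration 3: select CLQ,G (d=40/3); attach at lengths (31/6, 20/3); label the merged cluster CGLQ
  updated: d(CGLQ,H)=17
iteration 4: select CGLQ,H (d=17); attach at lengths (11/6, 17/2); label the merged cluster CGHLQ
final tree: ((((C:1/2,L:1/2):1,Q:3/2):31/6,G:20/3):11/6,H:17/2)
total length: 77/3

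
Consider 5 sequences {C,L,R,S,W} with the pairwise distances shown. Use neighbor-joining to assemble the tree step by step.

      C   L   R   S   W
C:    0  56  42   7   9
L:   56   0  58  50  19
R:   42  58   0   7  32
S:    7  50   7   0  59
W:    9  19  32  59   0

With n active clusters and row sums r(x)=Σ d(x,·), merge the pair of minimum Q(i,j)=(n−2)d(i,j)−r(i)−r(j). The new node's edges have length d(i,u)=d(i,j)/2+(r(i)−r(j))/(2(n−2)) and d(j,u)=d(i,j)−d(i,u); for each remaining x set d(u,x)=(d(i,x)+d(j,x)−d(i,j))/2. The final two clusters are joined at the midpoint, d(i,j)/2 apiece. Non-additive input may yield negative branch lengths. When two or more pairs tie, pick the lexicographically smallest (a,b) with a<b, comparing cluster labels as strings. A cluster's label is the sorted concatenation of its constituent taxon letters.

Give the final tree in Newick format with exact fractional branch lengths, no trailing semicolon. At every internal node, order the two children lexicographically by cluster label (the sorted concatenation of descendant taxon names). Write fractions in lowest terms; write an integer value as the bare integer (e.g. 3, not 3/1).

(((C:29/8,(L:121/6,W:-7/6):155/8):139/8,R:79/8):-23/16,S:-23/16)

iteration 1: select L,W (d=19, Q=-245); attach at lengths (121/6, -7/6); label the merged cluster LW
  updated: d(C,LW)=23, d(LW,R)=71/2, d(LW,S)=45
iteration 2: select C,LW (d=23, Q=-259/2); attach at lengths (29/8, 155/8); label the merged cluster CLW
  updated: d(CLW,R)=109/4, d(CLW,S)=29/2
iteration 3: select CLW,R (d=109/4, Q=-195/4); attach at lengths (139/8, 79/8); label the merged cluster CLRW
  updated: d(CLRW,S)=-23/8
iteration 4: select CLRW,S (d=-23/8); attach at lengths (-23/16, -23/16); label the merged cluster CLRSW
final tree: (((C:29/8,(L:121/6,W:-7/6):155/8):139/8,R:79/8):-23/16,S:-23/16)
total length: 531/8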